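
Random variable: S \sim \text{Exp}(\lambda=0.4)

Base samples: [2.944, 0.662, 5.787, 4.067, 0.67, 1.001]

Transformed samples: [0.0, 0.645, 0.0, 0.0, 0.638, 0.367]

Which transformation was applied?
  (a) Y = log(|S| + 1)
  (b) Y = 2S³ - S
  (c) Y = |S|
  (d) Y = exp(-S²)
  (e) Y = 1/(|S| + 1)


Checking option (d) Y = exp(-S²):
  S = 2.944 -> Y = 0.0 ✓
  S = 0.662 -> Y = 0.645 ✓
  S = 5.787 -> Y = 0.0 ✓
All samples match this transformation.

(d) exp(-S²)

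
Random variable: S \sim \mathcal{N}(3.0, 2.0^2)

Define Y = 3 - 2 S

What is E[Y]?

For Y = -2S + 3:
E[Y] = -2 * E[S] + 3
E[S] = 3.0 = 3
E[Y] = -2 * 3 + 3 = -3

-3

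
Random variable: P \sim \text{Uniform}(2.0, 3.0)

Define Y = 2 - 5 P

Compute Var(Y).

For Y = aP + b: Var(Y) = a² * Var(P)
Var(P) = (3 - 2)^2/12 = 0.083333333
Var(Y) = (-5)² * 0.083333333 = 25 * 0.083333333 = 2.0833333

2.0833333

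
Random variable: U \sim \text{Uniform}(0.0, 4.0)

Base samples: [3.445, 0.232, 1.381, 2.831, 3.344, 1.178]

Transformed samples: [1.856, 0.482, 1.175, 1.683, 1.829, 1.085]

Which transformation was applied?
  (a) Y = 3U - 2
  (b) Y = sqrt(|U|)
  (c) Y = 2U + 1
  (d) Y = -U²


Checking option (b) Y = sqrt(|U|):
  U = 3.445 -> Y = 1.856 ✓
  U = 0.232 -> Y = 0.482 ✓
  U = 1.381 -> Y = 1.175 ✓
All samples match this transformation.

(b) sqrt(|U|)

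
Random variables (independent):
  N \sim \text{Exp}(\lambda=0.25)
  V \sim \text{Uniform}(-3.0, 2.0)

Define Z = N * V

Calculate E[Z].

For independent RVs: E[XY] = E[X]*E[Y]
E[N] = 4
E[V] = -0.5
E[Z] = 4 * (-0.5) = -2

-2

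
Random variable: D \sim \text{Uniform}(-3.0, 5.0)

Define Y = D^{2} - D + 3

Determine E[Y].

E[Y] = 1*E[D²] - 1*E[D] + 3
E[D] = 1
E[D²] = Var(D) + (E[D])² = 5.3333333 + 1 = 6.3333333
E[Y] = 1*6.3333333 - 1*1 + 3 = 8.3333333

8.3333333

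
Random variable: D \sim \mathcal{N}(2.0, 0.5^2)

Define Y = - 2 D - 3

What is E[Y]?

For Y = -2D - 3:
E[Y] = -2 * E[D] - 3
E[D] = 2.0 = 2
E[Y] = -2 * 2 - 3 = -7

-7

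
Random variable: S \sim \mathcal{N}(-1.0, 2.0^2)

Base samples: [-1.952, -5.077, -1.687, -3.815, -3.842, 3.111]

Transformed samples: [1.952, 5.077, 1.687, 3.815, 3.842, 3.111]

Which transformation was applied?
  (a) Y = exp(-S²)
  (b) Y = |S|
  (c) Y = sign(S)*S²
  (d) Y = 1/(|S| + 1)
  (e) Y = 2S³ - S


Checking option (b) Y = |S|:
  S = -1.952 -> Y = 1.952 ✓
  S = -5.077 -> Y = 5.077 ✓
  S = -1.687 -> Y = 1.687 ✓
All samples match this transformation.

(b) |S|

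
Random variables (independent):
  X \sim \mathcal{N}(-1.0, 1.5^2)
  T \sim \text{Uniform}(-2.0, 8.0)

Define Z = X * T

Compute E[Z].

For independent RVs: E[XY] = E[X]*E[Y]
E[X] = -1
E[T] = 3
E[Z] = -1 * 3 = -3

-3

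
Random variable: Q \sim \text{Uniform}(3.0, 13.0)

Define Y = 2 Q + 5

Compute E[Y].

For Y = 2Q + 5:
E[Y] = 2 * E[Q] + 5
E[Q] = (3 + 13)/2 = 8
E[Y] = 2 * 8 + 5 = 21

21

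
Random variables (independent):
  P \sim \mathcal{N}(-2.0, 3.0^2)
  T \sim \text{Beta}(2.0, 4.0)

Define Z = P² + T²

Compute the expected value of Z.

E[Z] = E[P²] + E[T²]
E[P²] = Var(P) + E[P]² = 9 + 4 = 13
E[T²] = Var(T) + E[T]² = 0.031746032 + 0.11111111 = 0.14285714
E[Z] = 13 + 0.14285714 = 13.142857

13.142857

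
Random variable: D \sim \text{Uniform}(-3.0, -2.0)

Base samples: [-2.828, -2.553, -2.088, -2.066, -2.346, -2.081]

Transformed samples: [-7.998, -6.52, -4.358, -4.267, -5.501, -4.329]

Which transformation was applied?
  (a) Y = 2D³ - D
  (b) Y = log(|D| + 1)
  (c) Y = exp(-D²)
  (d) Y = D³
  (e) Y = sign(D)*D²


Checking option (e) Y = sign(D)*D²:
  D = -2.828 -> Y = -7.998 ✓
  D = -2.553 -> Y = -6.52 ✓
  D = -2.088 -> Y = -4.358 ✓
All samples match this transformation.

(e) sign(D)*D²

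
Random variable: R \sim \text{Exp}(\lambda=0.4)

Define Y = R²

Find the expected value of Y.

Using E[X²] = Var(X) + (E[X])²:
E[R] = 2.5
Var(R) = 1/0.4^2 = 6.25
E[R²] = 6.25 + 2.5² = 6.25 + 6.25 = 12.5

12.5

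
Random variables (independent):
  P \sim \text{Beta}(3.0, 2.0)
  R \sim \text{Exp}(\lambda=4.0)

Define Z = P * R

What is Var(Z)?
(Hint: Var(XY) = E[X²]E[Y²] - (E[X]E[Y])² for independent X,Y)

Var(XY) = E[X²]E[Y²] - (E[X]E[Y])²
E[P] = 0.6, Var(P) = 0.04
E[R] = 0.25, Var(R) = 0.0625
E[P²] = 0.04 + 0.6² = 0.4
E[R²] = 0.0625 + 0.25² = 0.125
Var(Z) = 0.4*0.125 - (0.6*0.25)²
= 0.05 - 0.0225 = 0.0275

0.0275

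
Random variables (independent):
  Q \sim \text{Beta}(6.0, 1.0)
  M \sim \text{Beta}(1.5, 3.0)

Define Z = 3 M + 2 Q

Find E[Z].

E[Z] = 2*E[Q] + 3*E[M]
E[Q] = 0.85714286
E[M] = 0.33333333
E[Z] = 2*0.85714286 + 3*0.33333333 = 2.7142857

2.7142857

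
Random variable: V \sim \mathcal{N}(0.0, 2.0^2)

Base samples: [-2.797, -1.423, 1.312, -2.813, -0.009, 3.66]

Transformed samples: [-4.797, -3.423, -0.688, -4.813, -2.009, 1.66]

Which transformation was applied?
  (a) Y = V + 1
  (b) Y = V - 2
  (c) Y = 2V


Checking option (b) Y = V - 2:
  V = -2.797 -> Y = -4.797 ✓
  V = -1.423 -> Y = -3.423 ✓
  V = 1.312 -> Y = -0.688 ✓
All samples match this transformation.

(b) V - 2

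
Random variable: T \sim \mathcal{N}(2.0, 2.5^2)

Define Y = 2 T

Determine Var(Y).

For Y = aT + b: Var(Y) = a² * Var(T)
Var(T) = 2.5^2 = 6.25
Var(Y) = 2² * 6.25 = 4 * 6.25 = 25

25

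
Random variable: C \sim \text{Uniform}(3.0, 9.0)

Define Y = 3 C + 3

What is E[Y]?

For Y = 3C + 3:
E[Y] = 3 * E[C] + 3
E[C] = (3 + 9)/2 = 6
E[Y] = 3 * 6 + 3 = 21

21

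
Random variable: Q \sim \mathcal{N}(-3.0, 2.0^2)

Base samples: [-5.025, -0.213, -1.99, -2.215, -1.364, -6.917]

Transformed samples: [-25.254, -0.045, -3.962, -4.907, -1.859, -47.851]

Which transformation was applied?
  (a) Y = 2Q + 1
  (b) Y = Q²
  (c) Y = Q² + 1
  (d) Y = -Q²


Checking option (d) Y = -Q²:
  Q = -5.025 -> Y = -25.254 ✓
  Q = -0.213 -> Y = -0.045 ✓
  Q = -1.99 -> Y = -3.962 ✓
All samples match this transformation.

(d) -Q²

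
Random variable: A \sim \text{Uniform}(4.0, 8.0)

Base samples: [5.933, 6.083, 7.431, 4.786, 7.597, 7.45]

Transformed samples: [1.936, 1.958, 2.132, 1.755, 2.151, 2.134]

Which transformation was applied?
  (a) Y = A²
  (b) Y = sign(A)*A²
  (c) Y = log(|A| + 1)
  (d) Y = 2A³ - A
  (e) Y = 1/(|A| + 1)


Checking option (c) Y = log(|A| + 1):
  A = 5.933 -> Y = 1.936 ✓
  A = 6.083 -> Y = 1.958 ✓
  A = 7.431 -> Y = 2.132 ✓
All samples match this transformation.

(c) log(|A| + 1)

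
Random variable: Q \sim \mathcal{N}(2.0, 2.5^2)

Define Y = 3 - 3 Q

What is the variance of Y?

For Y = aQ + b: Var(Y) = a² * Var(Q)
Var(Q) = 2.5^2 = 6.25
Var(Y) = (-3)² * 6.25 = 9 * 6.25 = 56.25

56.25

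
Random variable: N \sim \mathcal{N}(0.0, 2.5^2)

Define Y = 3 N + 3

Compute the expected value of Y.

For Y = 3N + 3:
E[Y] = 3 * E[N] + 3
E[N] = 0.0 = 0
E[Y] = 3 * 0 + 3 = 3

3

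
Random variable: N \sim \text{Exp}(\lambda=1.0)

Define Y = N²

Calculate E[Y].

E[N²] = Var(N) + (E[N])² = 1 + 1 = 2

2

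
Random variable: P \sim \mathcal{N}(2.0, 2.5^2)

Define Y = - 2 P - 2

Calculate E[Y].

For Y = -2P - 2:
E[Y] = -2 * E[P] - 2
E[P] = 2.0 = 2
E[Y] = -2 * 2 - 2 = -6

-6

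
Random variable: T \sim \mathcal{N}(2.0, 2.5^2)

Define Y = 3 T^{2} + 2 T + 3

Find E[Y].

E[Y] = 3*E[T²] + 2*E[T] + 3
E[T] = 2
E[T²] = Var(T) + (E[T])² = 6.25 + 4 = 10.25
E[Y] = 3*10.25 + 2*2 + 3 = 37.75

37.75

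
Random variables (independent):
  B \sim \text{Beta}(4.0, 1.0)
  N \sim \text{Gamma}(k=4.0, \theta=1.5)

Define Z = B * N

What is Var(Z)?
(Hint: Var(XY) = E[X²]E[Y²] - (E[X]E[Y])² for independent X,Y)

Var(XY) = E[X²]E[Y²] - (E[X]E[Y])²
E[B] = 0.8, Var(B) = 0.026666667
E[N] = 6, Var(N) = 9
E[B²] = 0.026666667 + 0.8² = 0.66666667
E[N²] = 9 + 6² = 45
Var(Z) = 0.66666667*45 - (0.8*6)²
= 30 - 23.04 = 6.96

6.96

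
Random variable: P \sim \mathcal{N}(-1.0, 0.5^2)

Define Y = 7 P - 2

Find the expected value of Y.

For Y = 7P - 2:
E[Y] = 7 * E[P] - 2
E[P] = -1.0 = -1
E[Y] = 7 * (-1) - 2 = -9

-9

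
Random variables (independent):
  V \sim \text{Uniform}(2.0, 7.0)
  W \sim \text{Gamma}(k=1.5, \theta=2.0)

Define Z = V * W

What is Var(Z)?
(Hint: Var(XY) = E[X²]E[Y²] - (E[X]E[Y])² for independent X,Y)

Var(XY) = E[X²]E[Y²] - (E[X]E[Y])²
E[V] = 4.5, Var(V) = 2.0833333
E[W] = 3, Var(W) = 6
E[V²] = 2.0833333 + 4.5² = 22.333333
E[W²] = 6 + 3² = 15
Var(Z) = 22.333333*15 - (4.5*3)²
= 335 - 182.25 = 152.75

152.75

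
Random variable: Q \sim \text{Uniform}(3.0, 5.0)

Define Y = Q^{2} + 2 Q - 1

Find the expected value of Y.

E[Y] = 1*E[Q²] + 2*E[Q] - 1
E[Q] = 4
E[Q²] = Var(Q) + (E[Q])² = 0.33333333 + 16 = 16.333333
E[Y] = 1*16.333333 + 2*4 - 1 = 23.333333

23.333333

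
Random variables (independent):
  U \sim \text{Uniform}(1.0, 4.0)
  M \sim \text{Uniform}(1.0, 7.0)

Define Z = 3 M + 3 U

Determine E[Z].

E[Z] = 3*E[U] + 3*E[M]
E[U] = 2.5
E[M] = 4
E[Z] = 3*2.5 + 3*4 = 19.5

19.5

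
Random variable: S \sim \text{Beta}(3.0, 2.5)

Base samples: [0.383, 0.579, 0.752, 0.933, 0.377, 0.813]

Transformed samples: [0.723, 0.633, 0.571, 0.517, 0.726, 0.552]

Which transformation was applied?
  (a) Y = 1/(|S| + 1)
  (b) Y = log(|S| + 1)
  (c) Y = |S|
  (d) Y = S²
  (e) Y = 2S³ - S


Checking option (a) Y = 1/(|S| + 1):
  S = 0.383 -> Y = 0.723 ✓
  S = 0.579 -> Y = 0.633 ✓
  S = 0.752 -> Y = 0.571 ✓
All samples match this transformation.

(a) 1/(|S| + 1)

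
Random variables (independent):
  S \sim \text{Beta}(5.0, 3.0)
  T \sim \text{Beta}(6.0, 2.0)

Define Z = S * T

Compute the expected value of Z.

For independent RVs: E[XY] = E[X]*E[Y]
E[S] = 0.625
E[T] = 0.75
E[Z] = 0.625 * 0.75 = 0.46875

0.46875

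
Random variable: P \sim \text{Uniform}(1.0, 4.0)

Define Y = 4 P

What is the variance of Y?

For Y = aP + b: Var(Y) = a² * Var(P)
Var(P) = (4 - 1)^2/12 = 0.75
Var(Y) = 4² * 0.75 = 16 * 0.75 = 12

12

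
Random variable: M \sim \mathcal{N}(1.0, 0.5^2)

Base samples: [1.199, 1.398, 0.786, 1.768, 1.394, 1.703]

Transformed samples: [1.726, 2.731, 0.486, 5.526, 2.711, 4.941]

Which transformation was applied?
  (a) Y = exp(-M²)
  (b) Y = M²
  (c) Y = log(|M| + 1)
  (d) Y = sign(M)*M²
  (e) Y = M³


Checking option (e) Y = M³:
  M = 1.199 -> Y = 1.726 ✓
  M = 1.398 -> Y = 2.731 ✓
  M = 0.786 -> Y = 0.486 ✓
All samples match this transformation.

(e) M³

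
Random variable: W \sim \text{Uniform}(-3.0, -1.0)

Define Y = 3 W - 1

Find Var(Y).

For Y = aW + b: Var(Y) = a² * Var(W)
Var(W) = (-1 + 3)^2/12 = 0.33333333
Var(Y) = 3² * 0.33333333 = 9 * 0.33333333 = 3

3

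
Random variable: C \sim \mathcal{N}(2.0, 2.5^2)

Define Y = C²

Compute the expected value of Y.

E[C²] = Var(C) + (E[C])² = 6.25 + 4 = 10.25

10.25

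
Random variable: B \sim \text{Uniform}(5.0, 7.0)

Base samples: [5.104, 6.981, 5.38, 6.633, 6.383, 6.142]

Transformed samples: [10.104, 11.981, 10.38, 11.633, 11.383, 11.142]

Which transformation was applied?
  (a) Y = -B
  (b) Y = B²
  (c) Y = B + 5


Checking option (c) Y = B + 5:
  B = 5.104 -> Y = 10.104 ✓
  B = 6.981 -> Y = 11.981 ✓
  B = 5.38 -> Y = 10.38 ✓
All samples match this transformation.

(c) B + 5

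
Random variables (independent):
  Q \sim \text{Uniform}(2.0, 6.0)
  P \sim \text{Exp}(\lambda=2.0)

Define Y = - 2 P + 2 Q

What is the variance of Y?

For independent RVs: Var(aX + bY) = a²Var(X) + b²Var(Y)
Var(Q) = 1.3333333
Var(P) = 0.25
Var(Y) = 2²*1.3333333 + (-2)²*0.25
= 4*1.3333333 + 4*0.25 = 6.3333333

6.3333333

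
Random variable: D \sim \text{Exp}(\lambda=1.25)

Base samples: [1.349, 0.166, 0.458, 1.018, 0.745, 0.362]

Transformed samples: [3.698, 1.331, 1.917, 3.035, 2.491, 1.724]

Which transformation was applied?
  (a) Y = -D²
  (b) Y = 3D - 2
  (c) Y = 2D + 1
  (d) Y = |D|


Checking option (c) Y = 2D + 1:
  D = 1.349 -> Y = 3.698 ✓
  D = 0.166 -> Y = 1.331 ✓
  D = 0.458 -> Y = 1.917 ✓
All samples match this transformation.

(c) 2D + 1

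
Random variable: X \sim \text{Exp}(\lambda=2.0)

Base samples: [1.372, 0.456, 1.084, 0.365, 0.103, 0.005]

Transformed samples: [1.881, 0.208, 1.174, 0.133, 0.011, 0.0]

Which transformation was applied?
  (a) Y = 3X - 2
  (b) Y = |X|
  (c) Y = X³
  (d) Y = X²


Checking option (d) Y = X²:
  X = 1.372 -> Y = 1.881 ✓
  X = 0.456 -> Y = 0.208 ✓
  X = 1.084 -> Y = 1.174 ✓
All samples match this transformation.

(d) X²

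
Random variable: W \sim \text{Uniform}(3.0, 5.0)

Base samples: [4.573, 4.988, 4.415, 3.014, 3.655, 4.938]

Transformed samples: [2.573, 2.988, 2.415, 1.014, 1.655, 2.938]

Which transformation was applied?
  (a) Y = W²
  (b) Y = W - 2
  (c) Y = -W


Checking option (b) Y = W - 2:
  W = 4.573 -> Y = 2.573 ✓
  W = 4.988 -> Y = 2.988 ✓
  W = 4.415 -> Y = 2.415 ✓
All samples match this transformation.

(b) W - 2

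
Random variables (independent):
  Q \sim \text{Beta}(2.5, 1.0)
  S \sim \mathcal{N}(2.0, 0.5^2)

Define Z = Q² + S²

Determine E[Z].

E[Z] = E[Q²] + E[S²]
E[Q²] = Var(Q) + E[Q]² = 0.045351474 + 0.51020408 = 0.55555556
E[S²] = Var(S) + E[S]² = 0.25 + 4 = 4.25
E[Z] = 0.55555556 + 4.25 = 4.8055556

4.8055556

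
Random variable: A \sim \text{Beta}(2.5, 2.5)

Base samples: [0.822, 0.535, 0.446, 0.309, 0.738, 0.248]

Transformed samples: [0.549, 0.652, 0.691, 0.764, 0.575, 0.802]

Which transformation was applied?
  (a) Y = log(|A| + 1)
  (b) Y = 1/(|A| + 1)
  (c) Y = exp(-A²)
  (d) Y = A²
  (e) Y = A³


Checking option (b) Y = 1/(|A| + 1):
  A = 0.822 -> Y = 0.549 ✓
  A = 0.535 -> Y = 0.652 ✓
  A = 0.446 -> Y = 0.691 ✓
All samples match this transformation.

(b) 1/(|A| + 1)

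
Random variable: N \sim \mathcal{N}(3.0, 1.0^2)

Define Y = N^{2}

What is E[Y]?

E[Y] = 1*E[N²]
E[N] = 3
E[N²] = Var(N) + (E[N])² = 1 + 9 = 10
E[Y] = 1*10 = 10

10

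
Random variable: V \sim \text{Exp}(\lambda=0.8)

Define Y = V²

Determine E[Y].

Using E[X²] = Var(X) + (E[X])²:
E[V] = 1.25
Var(V) = 1/0.8^2 = 1.5625
E[V²] = 1.5625 + 1.25² = 1.5625 + 1.5625 = 3.125

3.125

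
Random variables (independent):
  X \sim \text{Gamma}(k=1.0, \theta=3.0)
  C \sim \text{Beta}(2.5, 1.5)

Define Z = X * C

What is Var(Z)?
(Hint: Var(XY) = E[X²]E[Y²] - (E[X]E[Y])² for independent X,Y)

Var(XY) = E[X²]E[Y²] - (E[X]E[Y])²
E[X] = 3, Var(X) = 9
E[C] = 0.625, Var(C) = 0.046875
E[X²] = 9 + 3² = 18
E[C²] = 0.046875 + 0.625² = 0.4375
Var(Z) = 18*0.4375 - (3*0.625)²
= 7.875 - 3.515625 = 4.359375

4.359375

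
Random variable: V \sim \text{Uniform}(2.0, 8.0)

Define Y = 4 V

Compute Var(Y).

For Y = aV + b: Var(Y) = a² * Var(V)
Var(V) = (8 - 2)^2/12 = 3
Var(Y) = 4² * 3 = 16 * 3 = 48

48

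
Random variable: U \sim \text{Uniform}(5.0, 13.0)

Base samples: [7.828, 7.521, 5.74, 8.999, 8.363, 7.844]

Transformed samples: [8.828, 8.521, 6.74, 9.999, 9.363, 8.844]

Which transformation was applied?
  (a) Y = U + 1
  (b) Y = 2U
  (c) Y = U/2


Checking option (a) Y = U + 1:
  U = 7.828 -> Y = 8.828 ✓
  U = 7.521 -> Y = 8.521 ✓
  U = 5.74 -> Y = 6.74 ✓
All samples match this transformation.

(a) U + 1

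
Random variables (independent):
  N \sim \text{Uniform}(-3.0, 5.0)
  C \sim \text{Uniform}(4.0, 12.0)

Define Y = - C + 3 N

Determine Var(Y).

For independent RVs: Var(aX + bY) = a²Var(X) + b²Var(Y)
Var(N) = 5.3333333
Var(C) = 5.3333333
Var(Y) = 3²*5.3333333 + (-1)²*5.3333333
= 9*5.3333333 + 1*5.3333333 = 53.333333

53.333333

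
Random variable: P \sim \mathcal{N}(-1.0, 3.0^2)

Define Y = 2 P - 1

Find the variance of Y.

For Y = aP + b: Var(Y) = a² * Var(P)
Var(P) = 3.0^2 = 9
Var(Y) = 2² * 9 = 4 * 9 = 36

36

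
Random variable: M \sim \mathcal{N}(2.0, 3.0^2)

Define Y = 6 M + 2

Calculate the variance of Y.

For Y = aM + b: Var(Y) = a² * Var(M)
Var(M) = 3.0^2 = 9
Var(Y) = 6² * 9 = 36 * 9 = 324

324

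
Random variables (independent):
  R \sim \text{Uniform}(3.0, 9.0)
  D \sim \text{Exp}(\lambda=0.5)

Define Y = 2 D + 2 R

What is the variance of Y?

For independent RVs: Var(aX + bY) = a²Var(X) + b²Var(Y)
Var(R) = 3
Var(D) = 4
Var(Y) = 2²*3 + 2²*4
= 4*3 + 4*4 = 28

28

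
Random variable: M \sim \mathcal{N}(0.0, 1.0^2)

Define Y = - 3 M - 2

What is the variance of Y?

For Y = aM + b: Var(Y) = a² * Var(M)
Var(M) = 1.0^2 = 1
Var(Y) = (-3)² * 1 = 9 * 1 = 9

9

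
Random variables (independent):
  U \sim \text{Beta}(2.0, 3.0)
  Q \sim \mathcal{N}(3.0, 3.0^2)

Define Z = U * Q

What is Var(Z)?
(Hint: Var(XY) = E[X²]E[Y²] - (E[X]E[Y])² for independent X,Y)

Var(XY) = E[X²]E[Y²] - (E[X]E[Y])²
E[U] = 0.4, Var(U) = 0.04
E[Q] = 3, Var(Q) = 9
E[U²] = 0.04 + 0.4² = 0.2
E[Q²] = 9 + 3² = 18
Var(Z) = 0.2*18 - (0.4*3)²
= 3.6 - 1.44 = 2.16

2.16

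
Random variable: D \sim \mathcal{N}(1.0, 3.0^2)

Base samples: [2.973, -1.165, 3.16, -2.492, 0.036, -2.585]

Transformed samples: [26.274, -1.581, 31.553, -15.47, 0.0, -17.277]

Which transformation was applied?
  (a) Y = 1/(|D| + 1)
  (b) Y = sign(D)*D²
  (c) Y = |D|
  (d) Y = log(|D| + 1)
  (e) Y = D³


Checking option (e) Y = D³:
  D = 2.973 -> Y = 26.274 ✓
  D = -1.165 -> Y = -1.581 ✓
  D = 3.16 -> Y = 31.553 ✓
All samples match this transformation.

(e) D³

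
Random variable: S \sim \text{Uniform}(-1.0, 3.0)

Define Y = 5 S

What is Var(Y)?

For Y = aS + b: Var(Y) = a² * Var(S)
Var(S) = (3 + 1)^2/12 = 1.3333333
Var(Y) = 5² * 1.3333333 = 25 * 1.3333333 = 33.333333

33.333333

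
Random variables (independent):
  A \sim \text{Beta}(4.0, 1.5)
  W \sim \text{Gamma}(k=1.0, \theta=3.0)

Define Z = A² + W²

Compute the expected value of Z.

E[Z] = E[A²] + E[W²]
E[A²] = Var(A) + E[A]² = 0.03051494 + 0.52892562 = 0.55944056
E[W²] = Var(W) + E[W]² = 9 + 9 = 18
E[Z] = 0.55944056 + 18 = 18.559441

18.559441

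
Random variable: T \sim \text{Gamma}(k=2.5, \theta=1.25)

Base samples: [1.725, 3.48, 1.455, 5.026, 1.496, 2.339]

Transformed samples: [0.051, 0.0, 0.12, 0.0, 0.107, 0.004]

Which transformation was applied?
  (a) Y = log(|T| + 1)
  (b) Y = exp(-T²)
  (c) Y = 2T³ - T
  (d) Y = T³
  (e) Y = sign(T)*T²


Checking option (b) Y = exp(-T²):
  T = 1.725 -> Y = 0.051 ✓
  T = 3.48 -> Y = 0.0 ✓
  T = 1.455 -> Y = 0.12 ✓
All samples match this transformation.

(b) exp(-T²)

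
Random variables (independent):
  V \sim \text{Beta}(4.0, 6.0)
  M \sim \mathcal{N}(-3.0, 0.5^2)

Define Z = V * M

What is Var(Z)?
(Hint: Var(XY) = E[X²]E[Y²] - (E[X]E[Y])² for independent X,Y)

Var(XY) = E[X²]E[Y²] - (E[X]E[Y])²
E[V] = 0.4, Var(V) = 0.021818182
E[M] = -3, Var(M) = 0.25
E[V²] = 0.021818182 + 0.4² = 0.18181818
E[M²] = 0.25 + (-3)² = 9.25
Var(Z) = 0.18181818*9.25 - (0.4*(-3))²
= 1.6818182 - 1.44 = 0.24181818

0.24181818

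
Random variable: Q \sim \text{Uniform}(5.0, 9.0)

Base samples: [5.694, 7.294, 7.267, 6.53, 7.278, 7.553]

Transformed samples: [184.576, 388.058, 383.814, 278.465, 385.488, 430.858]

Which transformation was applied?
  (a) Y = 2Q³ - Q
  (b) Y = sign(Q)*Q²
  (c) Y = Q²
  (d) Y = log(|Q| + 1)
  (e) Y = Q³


Checking option (e) Y = Q³:
  Q = 5.694 -> Y = 184.576 ✓
  Q = 7.294 -> Y = 388.058 ✓
  Q = 7.267 -> Y = 383.814 ✓
All samples match this transformation.

(e) Q³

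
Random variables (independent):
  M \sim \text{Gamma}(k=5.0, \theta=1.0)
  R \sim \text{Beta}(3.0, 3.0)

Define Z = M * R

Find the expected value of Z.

For independent RVs: E[XY] = E[X]*E[Y]
E[M] = 5
E[R] = 0.5
E[Z] = 5 * 0.5 = 2.5

2.5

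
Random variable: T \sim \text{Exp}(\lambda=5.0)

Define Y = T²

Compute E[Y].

Using E[X²] = Var(X) + (E[X])²:
E[T] = 0.2
Var(T) = 1/5.0^2 = 0.04
E[T²] = 0.04 + 0.2² = 0.04 + 0.04 = 0.08

0.08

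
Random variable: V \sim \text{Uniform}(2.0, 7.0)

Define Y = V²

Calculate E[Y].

Using E[X²] = Var(X) + (E[X])²:
E[V] = 4.5
Var(V) = (7 - 2)^2/12 = 2.0833333
E[V²] = 2.0833333 + 4.5² = 2.0833333 + 20.25 = 22.333333

22.333333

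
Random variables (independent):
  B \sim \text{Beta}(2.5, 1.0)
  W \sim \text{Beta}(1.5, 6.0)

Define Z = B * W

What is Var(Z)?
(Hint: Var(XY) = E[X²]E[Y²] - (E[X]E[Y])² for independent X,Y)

Var(XY) = E[X²]E[Y²] - (E[X]E[Y])²
E[B] = 0.71428571, Var(B) = 0.045351474
E[W] = 0.2, Var(W) = 0.018823529
E[B²] = 0.045351474 + 0.71428571² = 0.55555556
E[W²] = 0.018823529 + 0.2² = 0.058823529
Var(Z) = 0.55555556*0.058823529 - (0.71428571*0.2)²
= 0.032679739 - 0.020408163 = 0.012271575

0.012271575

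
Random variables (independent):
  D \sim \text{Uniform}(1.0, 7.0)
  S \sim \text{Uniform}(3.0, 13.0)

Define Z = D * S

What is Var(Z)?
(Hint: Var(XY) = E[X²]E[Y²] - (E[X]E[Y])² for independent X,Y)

Var(XY) = E[X²]E[Y²] - (E[X]E[Y])²
E[D] = 4, Var(D) = 3
E[S] = 8, Var(S) = 8.3333333
E[D²] = 3 + 4² = 19
E[S²] = 8.3333333 + 8² = 72.333333
Var(Z) = 19*72.333333 - (4*8)²
= 1374.3333 - 1024 = 350.33333

350.33333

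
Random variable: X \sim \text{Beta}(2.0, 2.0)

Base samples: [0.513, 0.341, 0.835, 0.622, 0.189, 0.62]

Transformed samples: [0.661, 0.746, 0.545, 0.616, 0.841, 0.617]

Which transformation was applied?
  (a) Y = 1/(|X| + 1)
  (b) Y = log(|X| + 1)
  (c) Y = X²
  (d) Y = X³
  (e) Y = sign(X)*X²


Checking option (a) Y = 1/(|X| + 1):
  X = 0.513 -> Y = 0.661 ✓
  X = 0.341 -> Y = 0.746 ✓
  X = 0.835 -> Y = 0.545 ✓
All samples match this transformation.

(a) 1/(|X| + 1)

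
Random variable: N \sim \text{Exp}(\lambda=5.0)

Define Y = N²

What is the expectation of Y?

Using E[X²] = Var(X) + (E[X])²:
E[N] = 0.2
Var(N) = 1/5.0^2 = 0.04
E[N²] = 0.04 + 0.2² = 0.04 + 0.04 = 0.08

0.08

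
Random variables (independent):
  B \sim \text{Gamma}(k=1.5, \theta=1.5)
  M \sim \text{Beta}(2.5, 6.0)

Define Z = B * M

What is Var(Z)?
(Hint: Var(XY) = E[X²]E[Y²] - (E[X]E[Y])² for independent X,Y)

Var(XY) = E[X²]E[Y²] - (E[X]E[Y])²
E[B] = 2.25, Var(B) = 3.375
E[M] = 0.29411765, Var(M) = 0.021853943
E[B²] = 3.375 + 2.25² = 8.4375
E[M²] = 0.021853943 + 0.29411765² = 0.10835913
Var(Z) = 8.4375*0.10835913 - (2.25*0.29411765)²
= 0.91428019 - 0.43793253 = 0.47634766

0.47634766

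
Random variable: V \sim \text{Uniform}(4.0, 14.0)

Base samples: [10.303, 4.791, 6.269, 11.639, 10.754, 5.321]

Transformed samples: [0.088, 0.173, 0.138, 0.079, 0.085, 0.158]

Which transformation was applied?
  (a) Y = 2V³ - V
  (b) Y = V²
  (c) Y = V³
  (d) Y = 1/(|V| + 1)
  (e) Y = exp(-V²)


Checking option (d) Y = 1/(|V| + 1):
  V = 10.303 -> Y = 0.088 ✓
  V = 4.791 -> Y = 0.173 ✓
  V = 6.269 -> Y = 0.138 ✓
All samples match this transformation.

(d) 1/(|V| + 1)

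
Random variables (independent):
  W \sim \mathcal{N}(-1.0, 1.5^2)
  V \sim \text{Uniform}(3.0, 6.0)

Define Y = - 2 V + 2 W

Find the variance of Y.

For independent RVs: Var(aX + bY) = a²Var(X) + b²Var(Y)
Var(W) = 2.25
Var(V) = 0.75
Var(Y) = 2²*2.25 + (-2)²*0.75
= 4*2.25 + 4*0.75 = 12

12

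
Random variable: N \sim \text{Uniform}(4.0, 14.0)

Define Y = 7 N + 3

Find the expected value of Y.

For Y = 7N + 3:
E[Y] = 7 * E[N] + 3
E[N] = (4 + 14)/2 = 9
E[Y] = 7 * 9 + 3 = 66

66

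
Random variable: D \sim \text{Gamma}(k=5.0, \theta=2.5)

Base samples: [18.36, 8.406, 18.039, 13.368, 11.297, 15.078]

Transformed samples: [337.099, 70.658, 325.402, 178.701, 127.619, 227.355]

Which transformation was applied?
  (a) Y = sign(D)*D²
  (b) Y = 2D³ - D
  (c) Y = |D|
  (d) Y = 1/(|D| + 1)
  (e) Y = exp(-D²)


Checking option (a) Y = sign(D)*D²:
  D = 18.36 -> Y = 337.099 ✓
  D = 8.406 -> Y = 70.658 ✓
  D = 18.039 -> Y = 325.402 ✓
All samples match this transformation.

(a) sign(D)*D²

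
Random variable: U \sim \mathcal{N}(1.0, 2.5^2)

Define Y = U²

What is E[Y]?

E[U²] = Var(U) + (E[U])² = 6.25 + 1 = 7.25

7.25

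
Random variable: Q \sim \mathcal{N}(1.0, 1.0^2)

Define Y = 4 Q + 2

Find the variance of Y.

For Y = aQ + b: Var(Y) = a² * Var(Q)
Var(Q) = 1.0^2 = 1
Var(Y) = 4² * 1 = 16 * 1 = 16

16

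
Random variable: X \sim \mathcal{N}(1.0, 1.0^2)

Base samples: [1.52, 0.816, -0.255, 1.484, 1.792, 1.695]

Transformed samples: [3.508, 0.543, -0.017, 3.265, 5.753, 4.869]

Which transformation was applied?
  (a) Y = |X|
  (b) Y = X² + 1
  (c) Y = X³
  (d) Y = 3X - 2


Checking option (c) Y = X³:
  X = 1.52 -> Y = 3.508 ✓
  X = 0.816 -> Y = 0.543 ✓
  X = -0.255 -> Y = -0.017 ✓
All samples match this transformation.

(c) X³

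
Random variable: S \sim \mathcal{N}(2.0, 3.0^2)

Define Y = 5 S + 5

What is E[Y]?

For Y = 5S + 5:
E[Y] = 5 * E[S] + 5
E[S] = 2.0 = 2
E[Y] = 5 * 2 + 5 = 15

15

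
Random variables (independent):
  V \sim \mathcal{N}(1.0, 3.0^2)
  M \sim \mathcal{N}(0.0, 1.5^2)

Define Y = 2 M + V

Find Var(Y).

For independent RVs: Var(aX + bY) = a²Var(X) + b²Var(Y)
Var(V) = 9
Var(M) = 2.25
Var(Y) = 1²*9 + 2²*2.25
= 1*9 + 4*2.25 = 18

18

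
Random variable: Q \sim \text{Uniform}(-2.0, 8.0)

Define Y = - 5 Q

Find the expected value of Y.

For Y = -5Q:
E[Y] = -5 * E[Q]
E[Q] = (-2 + 8)/2 = 3
E[Y] = -5 * 3 = -15

-15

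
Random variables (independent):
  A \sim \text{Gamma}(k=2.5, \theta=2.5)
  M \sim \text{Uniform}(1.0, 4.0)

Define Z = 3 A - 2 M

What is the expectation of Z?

E[Z] = 3*E[A] - 2*E[M]
E[A] = 6.25
E[M] = 2.5
E[Z] = 3*6.25 - 2*2.5 = 13.75

13.75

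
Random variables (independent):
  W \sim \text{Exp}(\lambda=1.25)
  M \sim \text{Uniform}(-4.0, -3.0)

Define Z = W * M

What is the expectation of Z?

For independent RVs: E[XY] = E[X]*E[Y]
E[W] = 0.8
E[M] = -3.5
E[Z] = 0.8 * (-3.5) = -2.8

-2.8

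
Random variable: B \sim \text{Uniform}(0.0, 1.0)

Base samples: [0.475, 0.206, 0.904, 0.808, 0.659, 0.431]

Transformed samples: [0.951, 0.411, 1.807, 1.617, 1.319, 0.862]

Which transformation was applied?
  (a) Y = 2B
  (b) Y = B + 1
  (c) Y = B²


Checking option (a) Y = 2B:
  B = 0.475 -> Y = 0.951 ✓
  B = 0.206 -> Y = 0.411 ✓
  B = 0.904 -> Y = 1.807 ✓
All samples match this transformation.

(a) 2B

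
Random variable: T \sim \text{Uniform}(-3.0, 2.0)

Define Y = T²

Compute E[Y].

Using E[X²] = Var(X) + (E[X])²:
E[T] = -0.5
Var(T) = (2 + 3)^2/12 = 2.0833333
E[T²] = 2.0833333 + (-0.5)² = 2.0833333 + 0.25 = 2.3333333

2.3333333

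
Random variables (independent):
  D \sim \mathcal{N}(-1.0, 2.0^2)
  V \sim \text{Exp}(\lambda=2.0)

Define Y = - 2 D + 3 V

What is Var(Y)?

For independent RVs: Var(aX + bY) = a²Var(X) + b²Var(Y)
Var(D) = 4
Var(V) = 0.25
Var(Y) = (-2)²*4 + 3²*0.25
= 4*4 + 9*0.25 = 18.25

18.25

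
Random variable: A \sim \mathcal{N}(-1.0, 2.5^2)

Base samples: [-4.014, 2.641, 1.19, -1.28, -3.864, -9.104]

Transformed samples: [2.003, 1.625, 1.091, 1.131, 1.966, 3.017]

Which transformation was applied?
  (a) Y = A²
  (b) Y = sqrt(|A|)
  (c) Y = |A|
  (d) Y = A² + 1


Checking option (b) Y = sqrt(|A|):
  A = -4.014 -> Y = 2.003 ✓
  A = 2.641 -> Y = 1.625 ✓
  A = 1.19 -> Y = 1.091 ✓
All samples match this transformation.

(b) sqrt(|A|)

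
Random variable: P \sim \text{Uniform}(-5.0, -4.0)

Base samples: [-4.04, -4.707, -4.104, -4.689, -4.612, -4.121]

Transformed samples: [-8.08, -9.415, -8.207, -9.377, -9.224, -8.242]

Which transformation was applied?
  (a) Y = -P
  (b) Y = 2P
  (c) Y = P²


Checking option (b) Y = 2P:
  P = -4.04 -> Y = -8.08 ✓
  P = -4.707 -> Y = -9.415 ✓
  P = -4.104 -> Y = -8.207 ✓
All samples match this transformation.

(b) 2P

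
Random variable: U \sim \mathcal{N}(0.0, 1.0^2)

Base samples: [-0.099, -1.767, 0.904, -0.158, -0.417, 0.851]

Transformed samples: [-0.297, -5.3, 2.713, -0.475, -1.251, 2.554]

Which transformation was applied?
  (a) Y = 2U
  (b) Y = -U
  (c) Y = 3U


Checking option (c) Y = 3U:
  U = -0.099 -> Y = -0.297 ✓
  U = -1.767 -> Y = -5.3 ✓
  U = 0.904 -> Y = 2.713 ✓
All samples match this transformation.

(c) 3U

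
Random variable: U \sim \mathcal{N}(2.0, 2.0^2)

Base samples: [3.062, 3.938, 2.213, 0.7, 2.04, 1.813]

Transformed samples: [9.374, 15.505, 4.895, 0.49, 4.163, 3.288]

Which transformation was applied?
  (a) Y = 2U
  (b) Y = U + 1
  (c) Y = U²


Checking option (c) Y = U²:
  U = 3.062 -> Y = 9.374 ✓
  U = 3.938 -> Y = 15.505 ✓
  U = 2.213 -> Y = 4.895 ✓
All samples match this transformation.

(c) U²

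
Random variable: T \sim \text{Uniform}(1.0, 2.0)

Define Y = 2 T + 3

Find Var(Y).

For Y = aT + b: Var(Y) = a² * Var(T)
Var(T) = (2 - 1)^2/12 = 0.083333333
Var(Y) = 2² * 0.083333333 = 4 * 0.083333333 = 0.33333333

0.33333333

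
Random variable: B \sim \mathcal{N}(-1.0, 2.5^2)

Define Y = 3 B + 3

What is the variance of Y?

For Y = aB + b: Var(Y) = a² * Var(B)
Var(B) = 2.5^2 = 6.25
Var(Y) = 3² * 6.25 = 9 * 6.25 = 56.25

56.25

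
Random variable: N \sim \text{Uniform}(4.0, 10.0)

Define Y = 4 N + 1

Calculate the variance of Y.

For Y = aN + b: Var(Y) = a² * Var(N)
Var(N) = (10 - 4)^2/12 = 3
Var(Y) = 4² * 3 = 16 * 3 = 48

48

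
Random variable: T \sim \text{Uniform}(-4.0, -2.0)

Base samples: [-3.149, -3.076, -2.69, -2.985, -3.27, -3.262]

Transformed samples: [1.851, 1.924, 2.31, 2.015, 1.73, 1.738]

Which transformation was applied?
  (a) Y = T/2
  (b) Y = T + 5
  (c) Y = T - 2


Checking option (b) Y = T + 5:
  T = -3.149 -> Y = 1.851 ✓
  T = -3.076 -> Y = 1.924 ✓
  T = -2.69 -> Y = 2.31 ✓
All samples match this transformation.

(b) T + 5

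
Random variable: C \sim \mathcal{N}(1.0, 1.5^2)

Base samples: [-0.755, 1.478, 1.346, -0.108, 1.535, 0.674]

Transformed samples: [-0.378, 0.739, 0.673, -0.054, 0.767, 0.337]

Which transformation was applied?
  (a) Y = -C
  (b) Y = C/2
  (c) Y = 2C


Checking option (b) Y = C/2:
  C = -0.755 -> Y = -0.378 ✓
  C = 1.478 -> Y = 0.739 ✓
  C = 1.346 -> Y = 0.673 ✓
All samples match this transformation.

(b) C/2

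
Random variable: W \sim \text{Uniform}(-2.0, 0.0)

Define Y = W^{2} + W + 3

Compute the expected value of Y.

E[Y] = 1*E[W²] + 1*E[W] + 3
E[W] = -1
E[W²] = Var(W) + (E[W])² = 0.33333333 + 1 = 1.3333333
E[Y] = 1*1.3333333 + 1*(-1) + 3 = 3.3333333

3.3333333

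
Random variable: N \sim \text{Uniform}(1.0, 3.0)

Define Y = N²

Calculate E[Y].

Using E[X²] = Var(X) + (E[X])²:
E[N] = 2
Var(N) = (3 - 1)^2/12 = 0.33333333
E[N²] = 0.33333333 + 2² = 0.33333333 + 4 = 4.3333333

4.3333333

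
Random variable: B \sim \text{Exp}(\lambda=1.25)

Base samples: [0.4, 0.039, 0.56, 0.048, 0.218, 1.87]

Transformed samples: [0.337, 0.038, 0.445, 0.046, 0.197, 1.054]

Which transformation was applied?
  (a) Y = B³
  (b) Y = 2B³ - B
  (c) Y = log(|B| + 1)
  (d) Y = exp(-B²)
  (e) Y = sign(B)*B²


Checking option (c) Y = log(|B| + 1):
  B = 0.4 -> Y = 0.337 ✓
  B = 0.039 -> Y = 0.038 ✓
  B = 0.56 -> Y = 0.445 ✓
All samples match this transformation.

(c) log(|B| + 1)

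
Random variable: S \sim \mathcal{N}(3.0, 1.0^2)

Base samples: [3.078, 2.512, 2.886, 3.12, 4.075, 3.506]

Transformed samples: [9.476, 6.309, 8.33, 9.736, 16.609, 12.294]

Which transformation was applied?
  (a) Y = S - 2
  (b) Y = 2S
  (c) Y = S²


Checking option (c) Y = S²:
  S = 3.078 -> Y = 9.476 ✓
  S = 2.512 -> Y = 6.309 ✓
  S = 2.886 -> Y = 8.33 ✓
All samples match this transformation.

(c) S²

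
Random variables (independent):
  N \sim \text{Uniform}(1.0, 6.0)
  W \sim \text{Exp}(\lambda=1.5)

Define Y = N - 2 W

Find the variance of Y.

For independent RVs: Var(aX + bY) = a²Var(X) + b²Var(Y)
Var(N) = 2.0833333
Var(W) = 0.44444444
Var(Y) = 1²*2.0833333 + (-2)²*0.44444444
= 1*2.0833333 + 4*0.44444444 = 3.8611111

3.8611111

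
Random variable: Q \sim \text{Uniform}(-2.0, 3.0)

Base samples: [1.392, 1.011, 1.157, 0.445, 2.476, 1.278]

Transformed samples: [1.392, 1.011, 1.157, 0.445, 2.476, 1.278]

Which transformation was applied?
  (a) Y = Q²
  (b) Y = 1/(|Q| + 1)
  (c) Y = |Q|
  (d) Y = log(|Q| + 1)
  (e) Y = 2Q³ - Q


Checking option (c) Y = |Q|:
  Q = 1.392 -> Y = 1.392 ✓
  Q = 1.011 -> Y = 1.011 ✓
  Q = 1.157 -> Y = 1.157 ✓
All samples match this transformation.

(c) |Q|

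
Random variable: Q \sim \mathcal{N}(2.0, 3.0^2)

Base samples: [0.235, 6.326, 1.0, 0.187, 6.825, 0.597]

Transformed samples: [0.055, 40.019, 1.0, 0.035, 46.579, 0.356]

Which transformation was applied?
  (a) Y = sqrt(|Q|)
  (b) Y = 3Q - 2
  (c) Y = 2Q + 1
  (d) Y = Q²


Checking option (d) Y = Q²:
  Q = 0.235 -> Y = 0.055 ✓
  Q = 6.326 -> Y = 40.019 ✓
  Q = 1.0 -> Y = 1.0 ✓
All samples match this transformation.

(d) Q²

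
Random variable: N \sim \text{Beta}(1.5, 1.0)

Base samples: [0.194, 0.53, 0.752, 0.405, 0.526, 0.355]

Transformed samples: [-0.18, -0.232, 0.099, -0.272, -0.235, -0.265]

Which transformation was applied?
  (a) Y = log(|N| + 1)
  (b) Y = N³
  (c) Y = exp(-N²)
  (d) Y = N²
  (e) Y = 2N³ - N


Checking option (e) Y = 2N³ - N:
  N = 0.194 -> Y = -0.18 ✓
  N = 0.53 -> Y = -0.232 ✓
  N = 0.752 -> Y = 0.099 ✓
All samples match this transformation.

(e) 2N³ - N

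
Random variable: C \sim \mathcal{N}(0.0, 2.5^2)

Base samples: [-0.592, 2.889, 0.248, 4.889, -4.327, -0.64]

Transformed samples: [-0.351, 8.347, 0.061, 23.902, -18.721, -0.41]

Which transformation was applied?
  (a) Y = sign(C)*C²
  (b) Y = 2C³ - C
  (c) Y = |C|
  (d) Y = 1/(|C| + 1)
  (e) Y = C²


Checking option (a) Y = sign(C)*C²:
  C = -0.592 -> Y = -0.351 ✓
  C = 2.889 -> Y = 8.347 ✓
  C = 0.248 -> Y = 0.061 ✓
All samples match this transformation.

(a) sign(C)*C²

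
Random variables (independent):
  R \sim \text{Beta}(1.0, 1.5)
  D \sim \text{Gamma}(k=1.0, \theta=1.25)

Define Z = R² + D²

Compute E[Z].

E[Z] = E[R²] + E[D²]
E[R²] = Var(R) + E[R]² = 0.068571429 + 0.16 = 0.22857143
E[D²] = Var(D) + E[D]² = 1.5625 + 1.5625 = 3.125
E[Z] = 0.22857143 + 3.125 = 3.3535714

3.3535714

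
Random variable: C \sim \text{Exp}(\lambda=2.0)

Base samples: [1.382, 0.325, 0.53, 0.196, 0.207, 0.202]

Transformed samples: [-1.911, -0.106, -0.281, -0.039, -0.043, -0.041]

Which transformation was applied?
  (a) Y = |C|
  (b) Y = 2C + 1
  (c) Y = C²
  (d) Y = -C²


Checking option (d) Y = -C²:
  C = 1.382 -> Y = -1.911 ✓
  C = 0.325 -> Y = -0.106 ✓
  C = 0.53 -> Y = -0.281 ✓
All samples match this transformation.

(d) -C²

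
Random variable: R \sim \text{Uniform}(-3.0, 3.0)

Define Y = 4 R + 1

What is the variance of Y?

For Y = aR + b: Var(Y) = a² * Var(R)
Var(R) = (3 + 3)^2/12 = 3
Var(Y) = 4² * 3 = 16 * 3 = 48

48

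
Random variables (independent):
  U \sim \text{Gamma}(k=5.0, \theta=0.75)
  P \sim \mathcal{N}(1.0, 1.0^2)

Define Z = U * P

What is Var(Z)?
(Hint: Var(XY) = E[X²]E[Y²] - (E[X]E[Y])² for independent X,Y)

Var(XY) = E[X²]E[Y²] - (E[X]E[Y])²
E[U] = 3.75, Var(U) = 2.8125
E[P] = 1, Var(P) = 1
E[U²] = 2.8125 + 3.75² = 16.875
E[P²] = 1 + 1² = 2
Var(Z) = 16.875*2 - (3.75*1)²
= 33.75 - 14.0625 = 19.6875

19.6875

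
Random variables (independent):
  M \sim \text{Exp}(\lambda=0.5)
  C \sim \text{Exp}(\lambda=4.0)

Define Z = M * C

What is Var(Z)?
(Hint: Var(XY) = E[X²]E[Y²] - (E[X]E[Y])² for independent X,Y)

Var(XY) = E[X²]E[Y²] - (E[X]E[Y])²
E[M] = 2, Var(M) = 4
E[C] = 0.25, Var(C) = 0.0625
E[M²] = 4 + 2² = 8
E[C²] = 0.0625 + 0.25² = 0.125
Var(Z) = 8*0.125 - (2*0.25)²
= 1 - 0.25 = 0.75

0.75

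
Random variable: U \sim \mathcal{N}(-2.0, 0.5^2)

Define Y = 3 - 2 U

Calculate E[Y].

For Y = -2U + 3:
E[Y] = -2 * E[U] + 3
E[U] = -2.0 = -2
E[Y] = -2 * (-2) + 3 = 7

7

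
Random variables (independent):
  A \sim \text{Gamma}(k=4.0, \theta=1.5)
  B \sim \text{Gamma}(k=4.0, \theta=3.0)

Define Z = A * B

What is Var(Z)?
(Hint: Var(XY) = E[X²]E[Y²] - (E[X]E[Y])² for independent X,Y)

Var(XY) = E[X²]E[Y²] - (E[X]E[Y])²
E[A] = 6, Var(A) = 9
E[B] = 12, Var(B) = 36
E[A²] = 9 + 6² = 45
E[B²] = 36 + 12² = 180
Var(Z) = 45*180 - (6*12)²
= 8100 - 5184 = 2916

2916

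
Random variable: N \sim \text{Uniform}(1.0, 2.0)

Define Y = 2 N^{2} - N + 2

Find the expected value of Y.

E[Y] = 2*E[N²] - 1*E[N] + 2
E[N] = 1.5
E[N²] = Var(N) + (E[N])² = 0.083333333 + 2.25 = 2.3333333
E[Y] = 2*2.3333333 - 1*1.5 + 2 = 5.1666667

5.1666667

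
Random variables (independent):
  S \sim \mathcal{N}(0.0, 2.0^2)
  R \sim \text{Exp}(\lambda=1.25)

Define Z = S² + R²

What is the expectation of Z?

E[Z] = E[S²] + E[R²]
E[S²] = Var(S) + E[S]² = 4 + 0 = 4
E[R²] = Var(R) + E[R]² = 0.64 + 0.64 = 1.28
E[Z] = 4 + 1.28 = 5.28

5.28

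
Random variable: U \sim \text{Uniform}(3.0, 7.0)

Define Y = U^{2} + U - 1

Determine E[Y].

E[Y] = 1*E[U²] + 1*E[U] - 1
E[U] = 5
E[U²] = Var(U) + (E[U])² = 1.3333333 + 25 = 26.333333
E[Y] = 1*26.333333 + 1*5 - 1 = 30.333333

30.333333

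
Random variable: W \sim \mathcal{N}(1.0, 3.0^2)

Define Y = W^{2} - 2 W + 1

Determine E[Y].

E[Y] = 1*E[W²] - 2*E[W] + 1
E[W] = 1
E[W²] = Var(W) + (E[W])² = 9 + 1 = 10
E[Y] = 1*10 - 2*1 + 1 = 9

9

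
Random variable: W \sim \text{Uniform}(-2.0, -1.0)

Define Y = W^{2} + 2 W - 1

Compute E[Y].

E[Y] = 1*E[W²] + 2*E[W] - 1
E[W] = -1.5
E[W²] = Var(W) + (E[W])² = 0.083333333 + 2.25 = 2.3333333
E[Y] = 1*2.3333333 + 2*(-1.5) - 1 = -1.6666667

-1.6666667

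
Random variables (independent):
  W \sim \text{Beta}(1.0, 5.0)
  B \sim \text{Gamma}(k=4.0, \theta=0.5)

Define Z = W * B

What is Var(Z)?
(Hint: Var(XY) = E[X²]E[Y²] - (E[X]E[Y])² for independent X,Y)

Var(XY) = E[X²]E[Y²] - (E[X]E[Y])²
E[W] = 0.16666667, Var(W) = 0.01984127
E[B] = 2, Var(B) = 1
E[W²] = 0.01984127 + 0.16666667² = 0.047619048
E[B²] = 1 + 2² = 5
Var(Z) = 0.047619048*5 - (0.16666667*2)²
= 0.23809524 - 0.11111111 = 0.12698413

0.12698413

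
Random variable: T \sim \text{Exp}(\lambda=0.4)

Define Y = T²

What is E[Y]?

Using E[X²] = Var(X) + (E[X])²:
E[T] = 2.5
Var(T) = 1/0.4^2 = 6.25
E[T²] = 6.25 + 2.5² = 6.25 + 6.25 = 12.5

12.5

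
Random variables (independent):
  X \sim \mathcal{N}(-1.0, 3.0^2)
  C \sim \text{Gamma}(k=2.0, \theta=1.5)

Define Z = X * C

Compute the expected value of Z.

For independent RVs: E[XY] = E[X]*E[Y]
E[X] = -1
E[C] = 3
E[Z] = -1 * 3 = -3

-3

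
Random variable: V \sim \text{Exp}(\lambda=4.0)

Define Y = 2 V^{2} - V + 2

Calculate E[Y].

E[Y] = 2*E[V²] - 1*E[V] + 2
E[V] = 0.25
E[V²] = Var(V) + (E[V])² = 0.0625 + 0.0625 = 0.125
E[Y] = 2*0.125 - 1*0.25 + 2 = 2

2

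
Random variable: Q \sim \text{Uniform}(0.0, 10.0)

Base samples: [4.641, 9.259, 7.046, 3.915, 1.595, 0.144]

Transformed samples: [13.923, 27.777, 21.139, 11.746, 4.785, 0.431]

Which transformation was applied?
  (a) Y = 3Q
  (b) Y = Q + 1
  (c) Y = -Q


Checking option (a) Y = 3Q:
  Q = 4.641 -> Y = 13.923 ✓
  Q = 9.259 -> Y = 27.777 ✓
  Q = 7.046 -> Y = 21.139 ✓
All samples match this transformation.

(a) 3Q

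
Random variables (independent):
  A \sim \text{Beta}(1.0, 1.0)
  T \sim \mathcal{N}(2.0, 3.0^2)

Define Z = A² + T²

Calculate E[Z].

E[Z] = E[A²] + E[T²]
E[A²] = Var(A) + E[A]² = 0.083333333 + 0.25 = 0.33333333
E[T²] = Var(T) + E[T]² = 9 + 4 = 13
E[Z] = 0.33333333 + 13 = 13.333333

13.333333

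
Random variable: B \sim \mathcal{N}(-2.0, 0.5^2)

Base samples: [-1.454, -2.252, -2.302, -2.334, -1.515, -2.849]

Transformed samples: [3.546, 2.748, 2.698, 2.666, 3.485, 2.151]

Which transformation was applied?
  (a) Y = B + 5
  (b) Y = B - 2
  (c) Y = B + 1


Checking option (a) Y = B + 5:
  B = -1.454 -> Y = 3.546 ✓
  B = -2.252 -> Y = 2.748 ✓
  B = -2.302 -> Y = 2.698 ✓
All samples match this transformation.

(a) B + 5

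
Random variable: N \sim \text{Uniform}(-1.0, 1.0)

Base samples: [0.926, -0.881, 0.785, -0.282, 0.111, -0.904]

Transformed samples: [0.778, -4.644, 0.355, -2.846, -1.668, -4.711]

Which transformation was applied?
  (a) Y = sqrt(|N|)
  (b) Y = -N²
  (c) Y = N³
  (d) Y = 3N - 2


Checking option (d) Y = 3N - 2:
  N = 0.926 -> Y = 0.778 ✓
  N = -0.881 -> Y = -4.644 ✓
  N = 0.785 -> Y = 0.355 ✓
All samples match this transformation.

(d) 3N - 2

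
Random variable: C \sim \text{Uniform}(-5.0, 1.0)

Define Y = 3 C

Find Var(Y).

For Y = aC + b: Var(Y) = a² * Var(C)
Var(C) = (1 + 5)^2/12 = 3
Var(Y) = 3² * 3 = 9 * 3 = 27

27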